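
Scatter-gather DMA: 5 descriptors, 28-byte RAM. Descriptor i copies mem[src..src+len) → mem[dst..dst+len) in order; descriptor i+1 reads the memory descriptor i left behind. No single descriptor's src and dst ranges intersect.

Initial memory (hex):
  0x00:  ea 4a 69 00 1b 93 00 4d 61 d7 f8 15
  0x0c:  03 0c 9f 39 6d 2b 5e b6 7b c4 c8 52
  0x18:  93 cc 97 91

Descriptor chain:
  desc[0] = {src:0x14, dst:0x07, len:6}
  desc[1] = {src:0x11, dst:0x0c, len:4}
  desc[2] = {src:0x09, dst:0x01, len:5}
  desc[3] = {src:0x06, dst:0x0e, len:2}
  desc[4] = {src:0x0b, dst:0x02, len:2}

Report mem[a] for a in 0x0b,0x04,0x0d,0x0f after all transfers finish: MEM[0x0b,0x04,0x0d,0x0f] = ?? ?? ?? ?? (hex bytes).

[0] 0x14->0x07 len=6 : 7b c4 c8 52 93 cc
[1] 0x11->0x0c len=4 : 2b 5e b6 7b
[2] 0x09->0x01 len=5 : c8 52 93 2b 5e
[3] 0x06->0x0e len=2 : 00 7b
[4] 0x0b->0x02 len=2 : 93 2b
query mem[0x0b]=0x93, mem[0x04]=0x2b, mem[0x0d]=0x5e, mem[0x0f]=0x7b

MEM[0x0b,0x04,0x0d,0x0f] = 93 2b 5e 7b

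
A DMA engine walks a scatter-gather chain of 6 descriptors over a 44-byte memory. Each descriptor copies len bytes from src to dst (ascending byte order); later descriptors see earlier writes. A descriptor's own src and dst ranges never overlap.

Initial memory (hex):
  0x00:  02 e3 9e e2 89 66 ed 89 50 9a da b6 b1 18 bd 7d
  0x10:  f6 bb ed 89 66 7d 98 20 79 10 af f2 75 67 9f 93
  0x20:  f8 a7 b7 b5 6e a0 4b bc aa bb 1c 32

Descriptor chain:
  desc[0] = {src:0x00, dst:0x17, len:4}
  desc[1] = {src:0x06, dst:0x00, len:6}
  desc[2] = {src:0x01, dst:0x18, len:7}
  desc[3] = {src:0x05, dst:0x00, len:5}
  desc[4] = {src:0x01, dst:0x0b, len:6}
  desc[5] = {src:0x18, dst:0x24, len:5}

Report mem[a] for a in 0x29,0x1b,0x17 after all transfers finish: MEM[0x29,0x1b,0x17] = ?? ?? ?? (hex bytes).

  after D0: wrote 4B at 0x17 = 02e39ee2
  after D1: wrote 6B at 0x00 = ed89509adab6
  after D2: wrote 7B at 0x18 = 89509adab6ed89
  after D3: wrote 5B at 0x00 = b6ed89509a
  after D4: wrote 6B at 0x0b = ed89509ab6ed
  after D5: wrote 5B at 0x24 = 89509adab6
query mem[0x29]=0xbb, mem[0x1b]=0xda, mem[0x17]=0x02

MEM[0x29,0x1b,0x17] = bb da 02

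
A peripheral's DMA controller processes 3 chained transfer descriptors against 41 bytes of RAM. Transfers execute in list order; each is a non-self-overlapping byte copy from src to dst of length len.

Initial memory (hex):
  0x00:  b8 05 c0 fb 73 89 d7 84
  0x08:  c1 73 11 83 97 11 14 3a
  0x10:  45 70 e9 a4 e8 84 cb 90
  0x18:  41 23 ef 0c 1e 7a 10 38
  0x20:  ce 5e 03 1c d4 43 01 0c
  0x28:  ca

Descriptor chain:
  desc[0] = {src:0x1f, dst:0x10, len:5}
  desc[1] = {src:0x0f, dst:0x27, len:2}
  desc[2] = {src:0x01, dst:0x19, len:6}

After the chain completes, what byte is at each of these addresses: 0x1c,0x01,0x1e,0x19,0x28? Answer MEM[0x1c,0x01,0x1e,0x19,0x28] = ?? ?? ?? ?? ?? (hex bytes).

MEM[0x1c,0x01,0x1e,0x19,0x28] = 73 05 d7 05 38

[0] 0x1f->0x10 len=5 : 38 ce 5e 03 1c
[1] 0x0f->0x27 len=2 : 3a 38
[2] 0x01->0x19 len=6 : 05 c0 fb 73 89 d7
query mem[0x1c]=0x73, mem[0x01]=0x05, mem[0x1e]=0xd7, mem[0x19]=0x05, mem[0x28]=0x38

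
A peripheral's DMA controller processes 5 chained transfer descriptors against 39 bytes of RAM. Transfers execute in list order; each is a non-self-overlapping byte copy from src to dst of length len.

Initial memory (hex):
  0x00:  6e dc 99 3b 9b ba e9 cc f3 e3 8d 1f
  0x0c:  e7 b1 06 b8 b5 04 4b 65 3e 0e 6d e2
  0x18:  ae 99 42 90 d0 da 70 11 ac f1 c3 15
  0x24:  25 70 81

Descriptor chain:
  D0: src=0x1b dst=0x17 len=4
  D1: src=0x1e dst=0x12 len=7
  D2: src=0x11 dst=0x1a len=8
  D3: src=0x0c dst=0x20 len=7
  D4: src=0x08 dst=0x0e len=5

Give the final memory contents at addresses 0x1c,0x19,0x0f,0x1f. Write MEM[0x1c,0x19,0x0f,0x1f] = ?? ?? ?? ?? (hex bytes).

D0: mem[0x17..0x1a] <- [90 d0 da 70]
D1: mem[0x12..0x18] <- [70 11 ac f1 c3 15 25]
D2: mem[0x1a..0x21] <- [04 70 11 ac f1 c3 15 25]
D3: mem[0x20..0x26] <- [e7 b1 06 b8 b5 04 70]
D4: mem[0x0e..0x12] <- [f3 e3 8d 1f e7]
query mem[0x1c]=0x11, mem[0x19]=0xda, mem[0x0f]=0xe3, mem[0x1f]=0xc3

MEM[0x1c,0x19,0x0f,0x1f] = 11 da e3 c3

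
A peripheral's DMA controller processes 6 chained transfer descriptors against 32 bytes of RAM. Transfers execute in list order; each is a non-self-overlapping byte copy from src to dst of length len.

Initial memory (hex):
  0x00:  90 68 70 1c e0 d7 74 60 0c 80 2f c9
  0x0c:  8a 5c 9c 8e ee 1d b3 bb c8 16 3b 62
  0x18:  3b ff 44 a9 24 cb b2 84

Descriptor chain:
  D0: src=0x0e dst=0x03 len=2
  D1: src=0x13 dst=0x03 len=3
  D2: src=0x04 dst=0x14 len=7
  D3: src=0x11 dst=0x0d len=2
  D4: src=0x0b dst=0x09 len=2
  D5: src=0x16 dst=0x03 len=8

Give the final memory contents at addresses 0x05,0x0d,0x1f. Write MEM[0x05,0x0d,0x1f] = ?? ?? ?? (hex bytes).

#0 dst[0x03+2] := {0x9c,0x8e}
#1 dst[0x03+3] := {0xbb,0xc8,0x16}
#2 dst[0x14+7] := {0xc8,0x16,0x74,0x60,0x0c,0x80,0x2f}
#3 dst[0x0d+2] := {0x1d,0xb3}
#4 dst[0x09+2] := {0xc9,0x8a}
#5 dst[0x03+8] := {0x74,0x60,0x0c,0x80,0x2f,0xa9,0x24,0xcb}
query mem[0x05]=0x0c, mem[0x0d]=0x1d, mem[0x1f]=0x84

MEM[0x05,0x0d,0x1f] = 0c 1d 84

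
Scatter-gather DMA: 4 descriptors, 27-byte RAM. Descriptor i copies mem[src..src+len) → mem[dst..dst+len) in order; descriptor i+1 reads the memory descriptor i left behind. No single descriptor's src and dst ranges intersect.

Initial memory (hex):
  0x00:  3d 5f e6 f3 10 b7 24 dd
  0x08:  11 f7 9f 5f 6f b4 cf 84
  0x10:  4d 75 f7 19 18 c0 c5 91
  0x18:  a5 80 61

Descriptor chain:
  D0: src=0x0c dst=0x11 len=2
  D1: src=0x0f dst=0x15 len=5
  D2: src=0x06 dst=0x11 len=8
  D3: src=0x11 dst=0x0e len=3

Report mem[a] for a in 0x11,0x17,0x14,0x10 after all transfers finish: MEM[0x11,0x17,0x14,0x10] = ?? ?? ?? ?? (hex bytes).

MEM[0x11,0x17,0x14,0x10] = 24 6f f7 11

  after D0: wrote 2B at 0x11 = 6fb4
  after D1: wrote 5B at 0x15 = 844d6fb419
  after D2: wrote 8B at 0x11 = 24dd11f79f5f6fb4
  after D3: wrote 3B at 0x0e = 24dd11
query mem[0x11]=0x24, mem[0x17]=0x6f, mem[0x14]=0xf7, mem[0x10]=0x11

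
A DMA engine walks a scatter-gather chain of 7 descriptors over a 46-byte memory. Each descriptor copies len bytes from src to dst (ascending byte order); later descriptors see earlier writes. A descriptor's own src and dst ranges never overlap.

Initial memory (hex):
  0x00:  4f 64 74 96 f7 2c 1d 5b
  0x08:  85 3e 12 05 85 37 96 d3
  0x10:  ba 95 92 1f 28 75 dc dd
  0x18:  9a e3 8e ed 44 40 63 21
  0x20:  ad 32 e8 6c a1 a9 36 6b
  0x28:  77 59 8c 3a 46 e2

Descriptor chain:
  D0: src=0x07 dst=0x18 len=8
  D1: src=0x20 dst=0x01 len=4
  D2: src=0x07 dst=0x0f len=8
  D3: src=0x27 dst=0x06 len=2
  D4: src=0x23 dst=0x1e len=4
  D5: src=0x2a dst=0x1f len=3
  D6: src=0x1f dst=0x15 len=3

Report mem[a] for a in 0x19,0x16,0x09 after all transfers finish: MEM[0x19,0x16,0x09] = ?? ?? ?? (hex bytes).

MEM[0x19,0x16,0x09] = 85 3a 3e

#0 dst[0x18+8] := {0x5b,0x85,0x3e,0x12,0x05,0x85,0x37,0x96}
#1 dst[0x01+4] := {0xad,0x32,0xe8,0x6c}
#2 dst[0x0f+8] := {0x5b,0x85,0x3e,0x12,0x05,0x85,0x37,0x96}
#3 dst[0x06+2] := {0x6b,0x77}
#4 dst[0x1e+4] := {0x6c,0xa1,0xa9,0x36}
#5 dst[0x1f+3] := {0x8c,0x3a,0x46}
#6 dst[0x15+3] := {0x8c,0x3a,0x46}
query mem[0x19]=0x85, mem[0x16]=0x3a, mem[0x09]=0x3e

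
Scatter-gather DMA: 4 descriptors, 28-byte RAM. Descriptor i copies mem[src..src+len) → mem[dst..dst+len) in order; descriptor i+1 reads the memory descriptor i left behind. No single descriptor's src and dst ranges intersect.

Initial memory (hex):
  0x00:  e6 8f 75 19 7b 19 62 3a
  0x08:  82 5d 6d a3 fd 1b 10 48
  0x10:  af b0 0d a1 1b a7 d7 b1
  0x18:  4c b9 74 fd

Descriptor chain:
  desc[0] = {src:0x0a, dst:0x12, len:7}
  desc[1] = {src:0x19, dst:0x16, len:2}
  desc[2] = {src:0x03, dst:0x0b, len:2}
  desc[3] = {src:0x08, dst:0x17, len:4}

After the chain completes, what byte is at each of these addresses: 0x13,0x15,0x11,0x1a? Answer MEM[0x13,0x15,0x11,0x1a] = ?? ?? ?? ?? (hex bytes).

[0] 0x0a->0x12 len=7 : 6d a3 fd 1b 10 48 af
[1] 0x19->0x16 len=2 : b9 74
[2] 0x03->0x0b len=2 : 19 7b
[3] 0x08->0x17 len=4 : 82 5d 6d 19
query mem[0x13]=0xa3, mem[0x15]=0x1b, mem[0x11]=0xb0, mem[0x1a]=0x19

MEM[0x13,0x15,0x11,0x1a] = a3 1b b0 19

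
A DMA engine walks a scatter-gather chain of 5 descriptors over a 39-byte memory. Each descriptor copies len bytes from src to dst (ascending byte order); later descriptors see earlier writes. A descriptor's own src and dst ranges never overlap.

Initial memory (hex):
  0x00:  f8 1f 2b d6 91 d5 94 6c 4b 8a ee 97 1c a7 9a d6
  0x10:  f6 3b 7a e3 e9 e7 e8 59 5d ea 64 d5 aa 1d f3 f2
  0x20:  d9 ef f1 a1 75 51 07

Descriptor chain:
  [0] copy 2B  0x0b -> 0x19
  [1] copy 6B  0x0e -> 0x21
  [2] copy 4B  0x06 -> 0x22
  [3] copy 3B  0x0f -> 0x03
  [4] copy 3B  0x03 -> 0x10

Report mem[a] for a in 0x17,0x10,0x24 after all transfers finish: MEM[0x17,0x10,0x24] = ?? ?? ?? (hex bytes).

  after D0: wrote 2B at 0x19 = 971c
  after D1: wrote 6B at 0x21 = 9ad6f63b7ae3
  after D2: wrote 4B at 0x22 = 946c4b8a
  after D3: wrote 3B at 0x03 = d6f63b
  after D4: wrote 3B at 0x10 = d6f63b
query mem[0x17]=0x59, mem[0x10]=0xd6, mem[0x24]=0x4b

MEM[0x17,0x10,0x24] = 59 d6 4b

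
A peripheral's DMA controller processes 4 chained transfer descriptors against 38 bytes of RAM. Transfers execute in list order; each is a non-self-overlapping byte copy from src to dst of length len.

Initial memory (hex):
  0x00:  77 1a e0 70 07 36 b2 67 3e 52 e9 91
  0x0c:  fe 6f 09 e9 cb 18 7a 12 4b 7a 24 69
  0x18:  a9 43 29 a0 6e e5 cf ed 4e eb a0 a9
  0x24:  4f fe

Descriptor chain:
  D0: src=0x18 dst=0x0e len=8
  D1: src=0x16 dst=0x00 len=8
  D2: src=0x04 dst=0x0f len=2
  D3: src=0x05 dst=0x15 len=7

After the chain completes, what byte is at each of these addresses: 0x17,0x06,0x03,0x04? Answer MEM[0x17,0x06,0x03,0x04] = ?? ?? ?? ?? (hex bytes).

MEM[0x17,0x06,0x03,0x04] = e5 6e 43 29

[0] 0x18->0x0e len=8 : a9 43 29 a0 6e e5 cf ed
[1] 0x16->0x00 len=8 : 24 69 a9 43 29 a0 6e e5
[2] 0x04->0x0f len=2 : 29 a0
[3] 0x05->0x15 len=7 : a0 6e e5 3e 52 e9 91
query mem[0x17]=0xe5, mem[0x06]=0x6e, mem[0x03]=0x43, mem[0x04]=0x29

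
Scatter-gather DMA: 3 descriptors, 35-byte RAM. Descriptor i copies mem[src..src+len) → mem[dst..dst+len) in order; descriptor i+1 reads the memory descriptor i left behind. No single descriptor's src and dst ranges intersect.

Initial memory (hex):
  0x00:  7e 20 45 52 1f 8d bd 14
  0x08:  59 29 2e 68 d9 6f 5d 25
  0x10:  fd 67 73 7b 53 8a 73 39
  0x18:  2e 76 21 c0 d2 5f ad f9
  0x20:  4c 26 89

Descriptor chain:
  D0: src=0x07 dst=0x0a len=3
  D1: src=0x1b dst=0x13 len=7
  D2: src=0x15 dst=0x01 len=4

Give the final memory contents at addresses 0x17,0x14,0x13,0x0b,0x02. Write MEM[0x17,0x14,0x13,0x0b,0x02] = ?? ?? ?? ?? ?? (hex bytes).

#0 dst[0x0a+3] := {0x14,0x59,0x29}
#1 dst[0x13+7] := {0xc0,0xd2,0x5f,0xad,0xf9,0x4c,0x26}
#2 dst[0x01+4] := {0x5f,0xad,0xf9,0x4c}
query mem[0x17]=0xf9, mem[0x14]=0xd2, mem[0x13]=0xc0, mem[0x0b]=0x59, mem[0x02]=0xad

MEM[0x17,0x14,0x13,0x0b,0x02] = f9 d2 c0 59 ad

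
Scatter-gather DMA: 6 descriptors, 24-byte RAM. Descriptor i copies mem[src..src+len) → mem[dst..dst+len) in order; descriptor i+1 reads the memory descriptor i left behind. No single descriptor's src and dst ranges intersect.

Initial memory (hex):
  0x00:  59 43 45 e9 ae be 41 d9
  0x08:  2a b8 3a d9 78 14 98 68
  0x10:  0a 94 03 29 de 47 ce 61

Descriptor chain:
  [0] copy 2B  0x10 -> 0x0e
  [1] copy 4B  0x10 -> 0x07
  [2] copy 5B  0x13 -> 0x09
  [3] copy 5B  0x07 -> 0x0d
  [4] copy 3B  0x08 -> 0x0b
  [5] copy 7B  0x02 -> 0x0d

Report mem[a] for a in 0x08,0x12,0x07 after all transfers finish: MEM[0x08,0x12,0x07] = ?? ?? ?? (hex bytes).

MEM[0x08,0x12,0x07] = 94 0a 0a

  after D0: wrote 2B at 0x0e = 0a94
  after D1: wrote 4B at 0x07 = 0a940329
  after D2: wrote 5B at 0x09 = 29de47ce61
  after D3: wrote 5B at 0x0d = 0a9429de47
  after D4: wrote 3B at 0x0b = 9429de
  after D5: wrote 7B at 0x0d = 45e9aebe410a94
query mem[0x08]=0x94, mem[0x12]=0x0a, mem[0x07]=0x0a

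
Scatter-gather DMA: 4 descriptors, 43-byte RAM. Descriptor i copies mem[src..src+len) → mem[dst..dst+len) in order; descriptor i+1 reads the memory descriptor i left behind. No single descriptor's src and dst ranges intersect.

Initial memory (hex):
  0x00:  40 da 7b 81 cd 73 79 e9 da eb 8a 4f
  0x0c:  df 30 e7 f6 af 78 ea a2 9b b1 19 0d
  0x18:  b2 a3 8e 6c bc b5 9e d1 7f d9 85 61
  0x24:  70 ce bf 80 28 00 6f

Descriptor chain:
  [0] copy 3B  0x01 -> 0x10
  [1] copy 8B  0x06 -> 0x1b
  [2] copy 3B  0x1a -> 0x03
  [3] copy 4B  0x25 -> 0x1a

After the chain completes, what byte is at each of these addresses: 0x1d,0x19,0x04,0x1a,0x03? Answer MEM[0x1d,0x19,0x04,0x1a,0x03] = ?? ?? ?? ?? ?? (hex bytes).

[0] 0x01->0x10 len=3 : da 7b 81
[1] 0x06->0x1b len=8 : 79 e9 da eb 8a 4f df 30
[2] 0x1a->0x03 len=3 : 8e 79 e9
[3] 0x25->0x1a len=4 : ce bf 80 28
query mem[0x1d]=0x28, mem[0x19]=0xa3, mem[0x04]=0x79, mem[0x1a]=0xce, mem[0x03]=0x8e

MEM[0x1d,0x19,0x04,0x1a,0x03] = 28 a3 79 ce 8e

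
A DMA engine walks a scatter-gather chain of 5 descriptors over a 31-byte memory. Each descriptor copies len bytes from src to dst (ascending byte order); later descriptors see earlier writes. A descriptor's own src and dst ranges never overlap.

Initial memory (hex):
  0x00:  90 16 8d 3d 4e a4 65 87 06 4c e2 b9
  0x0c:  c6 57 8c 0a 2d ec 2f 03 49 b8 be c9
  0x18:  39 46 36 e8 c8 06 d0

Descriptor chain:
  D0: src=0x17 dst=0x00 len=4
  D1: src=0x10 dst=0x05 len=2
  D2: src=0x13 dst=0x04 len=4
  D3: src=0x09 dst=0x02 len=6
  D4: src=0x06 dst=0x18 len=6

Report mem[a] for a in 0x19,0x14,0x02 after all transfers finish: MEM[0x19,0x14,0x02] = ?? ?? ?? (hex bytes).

#0 dst[0x00+4] := {0xc9,0x39,0x46,0x36}
#1 dst[0x05+2] := {0x2d,0xec}
#2 dst[0x04+4] := {0x03,0x49,0xb8,0xbe}
#3 dst[0x02+6] := {0x4c,0xe2,0xb9,0xc6,0x57,0x8c}
#4 dst[0x18+6] := {0x57,0x8c,0x06,0x4c,0xe2,0xb9}
query mem[0x19]=0x8c, mem[0x14]=0x49, mem[0x02]=0x4c

MEM[0x19,0x14,0x02] = 8c 49 4c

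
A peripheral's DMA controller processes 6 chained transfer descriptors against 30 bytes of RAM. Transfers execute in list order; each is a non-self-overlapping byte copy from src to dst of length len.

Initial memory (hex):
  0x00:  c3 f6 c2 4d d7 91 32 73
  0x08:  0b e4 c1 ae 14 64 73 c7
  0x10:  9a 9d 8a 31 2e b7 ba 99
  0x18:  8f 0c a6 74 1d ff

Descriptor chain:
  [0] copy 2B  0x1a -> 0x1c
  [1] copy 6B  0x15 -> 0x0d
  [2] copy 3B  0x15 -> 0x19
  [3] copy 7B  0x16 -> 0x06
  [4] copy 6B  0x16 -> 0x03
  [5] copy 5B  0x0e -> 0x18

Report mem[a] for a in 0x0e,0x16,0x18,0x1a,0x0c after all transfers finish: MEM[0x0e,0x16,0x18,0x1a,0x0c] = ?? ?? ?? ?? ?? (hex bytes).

MEM[0x0e,0x16,0x18,0x1a,0x0c] = ba ba ba 8f a6

  after D0: wrote 2B at 0x1c = a674
  after D1: wrote 6B at 0x0d = b7ba998f0ca6
  after D2: wrote 3B at 0x19 = b7ba99
  after D3: wrote 7B at 0x06 = ba998fb7ba99a6
  after D4: wrote 6B at 0x03 = ba998fb7ba99
  after D5: wrote 5B at 0x18 = ba998f0ca6
query mem[0x0e]=0xba, mem[0x16]=0xba, mem[0x18]=0xba, mem[0x1a]=0x8f, mem[0x0c]=0xa6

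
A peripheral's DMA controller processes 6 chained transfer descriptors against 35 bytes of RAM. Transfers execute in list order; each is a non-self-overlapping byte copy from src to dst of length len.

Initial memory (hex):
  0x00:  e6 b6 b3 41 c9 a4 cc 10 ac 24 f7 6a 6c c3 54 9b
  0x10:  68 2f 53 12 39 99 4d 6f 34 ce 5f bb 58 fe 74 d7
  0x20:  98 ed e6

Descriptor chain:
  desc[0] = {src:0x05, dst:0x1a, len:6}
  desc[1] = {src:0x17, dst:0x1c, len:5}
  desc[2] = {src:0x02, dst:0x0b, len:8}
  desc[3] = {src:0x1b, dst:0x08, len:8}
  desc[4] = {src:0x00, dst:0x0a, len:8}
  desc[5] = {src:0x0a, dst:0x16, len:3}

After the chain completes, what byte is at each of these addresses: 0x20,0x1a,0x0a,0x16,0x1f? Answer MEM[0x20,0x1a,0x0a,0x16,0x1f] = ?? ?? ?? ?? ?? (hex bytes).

[0] 0x05->0x1a len=6 : a4 cc 10 ac 24 f7
[1] 0x17->0x1c len=5 : 6f 34 ce a4 cc
[2] 0x02->0x0b len=8 : b3 41 c9 a4 cc 10 ac 24
[3] 0x1b->0x08 len=8 : cc 6f 34 ce a4 cc ed e6
[4] 0x00->0x0a len=8 : e6 b6 b3 41 c9 a4 cc 10
[5] 0x0a->0x16 len=3 : e6 b6 b3
query mem[0x20]=0xcc, mem[0x1a]=0xa4, mem[0x0a]=0xe6, mem[0x16]=0xe6, mem[0x1f]=0xa4

MEM[0x20,0x1a,0x0a,0x16,0x1f] = cc a4 e6 e6 a4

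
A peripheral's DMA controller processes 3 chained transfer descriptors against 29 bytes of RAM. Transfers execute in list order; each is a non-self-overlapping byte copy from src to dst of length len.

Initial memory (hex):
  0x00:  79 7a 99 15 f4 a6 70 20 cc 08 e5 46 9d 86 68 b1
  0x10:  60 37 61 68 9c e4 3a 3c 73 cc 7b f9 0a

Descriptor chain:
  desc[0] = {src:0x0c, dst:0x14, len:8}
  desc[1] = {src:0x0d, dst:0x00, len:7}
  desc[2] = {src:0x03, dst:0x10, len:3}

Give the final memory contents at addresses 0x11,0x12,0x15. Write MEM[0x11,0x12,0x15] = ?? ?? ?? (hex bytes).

D0: mem[0x14..0x1b] <- [9d 86 68 b1 60 37 61 68]
D1: mem[0x00..0x06] <- [86 68 b1 60 37 61 68]
D2: mem[0x10..0x12] <- [60 37 61]
query mem[0x11]=0x37, mem[0x12]=0x61, mem[0x15]=0x86

MEM[0x11,0x12,0x15] = 37 61 86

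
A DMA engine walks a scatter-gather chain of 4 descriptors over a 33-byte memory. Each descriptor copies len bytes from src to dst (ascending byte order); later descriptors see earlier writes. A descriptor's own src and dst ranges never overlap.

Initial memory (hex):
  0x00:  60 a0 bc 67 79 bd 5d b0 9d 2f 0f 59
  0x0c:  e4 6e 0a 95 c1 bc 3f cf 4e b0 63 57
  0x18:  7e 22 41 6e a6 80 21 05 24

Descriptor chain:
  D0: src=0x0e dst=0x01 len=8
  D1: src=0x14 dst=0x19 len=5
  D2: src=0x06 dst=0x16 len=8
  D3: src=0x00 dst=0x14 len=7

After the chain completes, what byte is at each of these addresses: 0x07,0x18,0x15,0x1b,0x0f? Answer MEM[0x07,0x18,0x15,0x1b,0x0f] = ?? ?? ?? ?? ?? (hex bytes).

MEM[0x07,0x18,0x15,0x1b,0x0f] = 4e bc 0a 59 95

D0: mem[0x01..0x08] <- [0a 95 c1 bc 3f cf 4e b0]
D1: mem[0x19..0x1d] <- [4e b0 63 57 7e]
D2: mem[0x16..0x1d] <- [cf 4e b0 2f 0f 59 e4 6e]
D3: mem[0x14..0x1a] <- [60 0a 95 c1 bc 3f cf]
query mem[0x07]=0x4e, mem[0x18]=0xbc, mem[0x15]=0x0a, mem[0x1b]=0x59, mem[0x0f]=0x95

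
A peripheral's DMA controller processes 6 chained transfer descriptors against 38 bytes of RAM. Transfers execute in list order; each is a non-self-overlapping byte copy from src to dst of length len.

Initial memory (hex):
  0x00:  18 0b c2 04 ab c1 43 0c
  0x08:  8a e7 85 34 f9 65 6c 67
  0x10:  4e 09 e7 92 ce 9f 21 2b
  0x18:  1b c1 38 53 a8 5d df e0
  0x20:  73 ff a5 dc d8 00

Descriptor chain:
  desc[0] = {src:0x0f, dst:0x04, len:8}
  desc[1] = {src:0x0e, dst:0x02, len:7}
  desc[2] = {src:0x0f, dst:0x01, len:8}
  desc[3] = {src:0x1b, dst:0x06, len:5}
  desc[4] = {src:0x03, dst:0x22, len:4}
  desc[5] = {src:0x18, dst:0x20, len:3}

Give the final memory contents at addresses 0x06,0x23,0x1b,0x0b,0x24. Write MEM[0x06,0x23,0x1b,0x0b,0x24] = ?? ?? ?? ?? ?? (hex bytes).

MEM[0x06,0x23,0x1b,0x0b,0x24] = 53 e7 53 21 92

#0 dst[0x04+8] := {0x67,0x4e,0x09,0xe7,0x92,0xce,0x9f,0x21}
#1 dst[0x02+7] := {0x6c,0x67,0x4e,0x09,0xe7,0x92,0xce}
#2 dst[0x01+8] := {0x67,0x4e,0x09,0xe7,0x92,0xce,0x9f,0x21}
#3 dst[0x06+5] := {0x53,0xa8,0x5d,0xdf,0xe0}
#4 dst[0x22+4] := {0x09,0xe7,0x92,0x53}
#5 dst[0x20+3] := {0x1b,0xc1,0x38}
query mem[0x06]=0x53, mem[0x23]=0xe7, mem[0x1b]=0x53, mem[0x0b]=0x21, mem[0x24]=0x92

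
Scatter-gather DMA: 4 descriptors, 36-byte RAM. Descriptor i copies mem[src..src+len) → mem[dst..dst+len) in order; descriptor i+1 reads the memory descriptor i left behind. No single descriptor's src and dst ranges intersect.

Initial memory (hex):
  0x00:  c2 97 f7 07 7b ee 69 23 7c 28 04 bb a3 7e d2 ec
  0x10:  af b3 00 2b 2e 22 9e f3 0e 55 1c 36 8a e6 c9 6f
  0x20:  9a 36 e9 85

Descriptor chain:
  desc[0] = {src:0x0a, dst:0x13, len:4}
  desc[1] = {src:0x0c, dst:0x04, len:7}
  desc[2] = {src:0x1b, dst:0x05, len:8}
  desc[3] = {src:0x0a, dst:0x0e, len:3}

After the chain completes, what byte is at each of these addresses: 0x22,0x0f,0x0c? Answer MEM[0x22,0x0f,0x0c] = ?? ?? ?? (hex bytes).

  after D0: wrote 4B at 0x13 = 04bba37e
  after D1: wrote 7B at 0x04 = a37ed2ecafb300
  after D2: wrote 8B at 0x05 = 368ae6c96f9a36e9
  after D3: wrote 3B at 0x0e = 9a36e9
query mem[0x22]=0xe9, mem[0x0f]=0x36, mem[0x0c]=0xe9

MEM[0x22,0x0f,0x0c] = e9 36 e9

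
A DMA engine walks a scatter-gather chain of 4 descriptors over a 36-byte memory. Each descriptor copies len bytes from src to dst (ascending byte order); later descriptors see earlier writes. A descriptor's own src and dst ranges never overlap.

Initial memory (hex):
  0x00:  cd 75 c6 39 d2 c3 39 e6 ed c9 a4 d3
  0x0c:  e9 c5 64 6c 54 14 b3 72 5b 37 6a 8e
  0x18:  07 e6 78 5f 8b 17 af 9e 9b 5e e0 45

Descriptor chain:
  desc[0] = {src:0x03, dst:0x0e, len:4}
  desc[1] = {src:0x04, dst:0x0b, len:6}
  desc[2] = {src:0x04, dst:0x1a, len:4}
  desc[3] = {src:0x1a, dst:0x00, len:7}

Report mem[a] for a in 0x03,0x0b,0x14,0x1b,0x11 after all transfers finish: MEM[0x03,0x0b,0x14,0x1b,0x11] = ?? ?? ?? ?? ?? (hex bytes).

MEM[0x03,0x0b,0x14,0x1b,0x11] = e6 d2 5b c3 39

D0: mem[0x0e..0x11] <- [39 d2 c3 39]
D1: mem[0x0b..0x10] <- [d2 c3 39 e6 ed c9]
D2: mem[0x1a..0x1d] <- [d2 c3 39 e6]
D3: mem[0x00..0x06] <- [d2 c3 39 e6 af 9e 9b]
query mem[0x03]=0xe6, mem[0x0b]=0xd2, mem[0x14]=0x5b, mem[0x1b]=0xc3, mem[0x11]=0x39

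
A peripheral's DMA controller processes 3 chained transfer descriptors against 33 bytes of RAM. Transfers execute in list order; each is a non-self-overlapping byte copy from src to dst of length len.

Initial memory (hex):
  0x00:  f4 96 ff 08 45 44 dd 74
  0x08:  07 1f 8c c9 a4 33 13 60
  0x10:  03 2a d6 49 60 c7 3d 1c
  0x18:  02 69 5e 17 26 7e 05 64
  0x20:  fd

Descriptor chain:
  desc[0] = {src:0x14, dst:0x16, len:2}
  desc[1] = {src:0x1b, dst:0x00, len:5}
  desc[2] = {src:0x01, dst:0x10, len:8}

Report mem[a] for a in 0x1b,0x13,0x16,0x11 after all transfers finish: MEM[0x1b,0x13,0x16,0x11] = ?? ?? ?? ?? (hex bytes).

MEM[0x1b,0x13,0x16,0x11] = 17 64 74 7e

  after D0: wrote 2B at 0x16 = 60c7
  after D1: wrote 5B at 0x00 = 17267e0564
  after D2: wrote 8B at 0x10 = 267e056444dd7407
query mem[0x1b]=0x17, mem[0x13]=0x64, mem[0x16]=0x74, mem[0x11]=0x7e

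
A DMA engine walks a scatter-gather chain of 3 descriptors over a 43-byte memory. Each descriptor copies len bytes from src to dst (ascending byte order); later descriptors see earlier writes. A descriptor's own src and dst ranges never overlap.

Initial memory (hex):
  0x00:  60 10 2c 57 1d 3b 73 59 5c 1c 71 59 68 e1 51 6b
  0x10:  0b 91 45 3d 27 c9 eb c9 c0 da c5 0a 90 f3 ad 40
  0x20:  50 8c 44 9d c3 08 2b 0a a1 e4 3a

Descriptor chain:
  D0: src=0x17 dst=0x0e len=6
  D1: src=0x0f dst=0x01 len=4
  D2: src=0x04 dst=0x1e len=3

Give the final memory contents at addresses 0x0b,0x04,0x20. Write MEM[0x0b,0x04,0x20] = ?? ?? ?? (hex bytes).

  after D0: wrote 6B at 0x0e = c9c0dac50a90
  after D1: wrote 4B at 0x01 = c0dac50a
  after D2: wrote 3B at 0x1e = 0a3b73
query mem[0x0b]=0x59, mem[0x04]=0x0a, mem[0x20]=0x73

MEM[0x0b,0x04,0x20] = 59 0a 73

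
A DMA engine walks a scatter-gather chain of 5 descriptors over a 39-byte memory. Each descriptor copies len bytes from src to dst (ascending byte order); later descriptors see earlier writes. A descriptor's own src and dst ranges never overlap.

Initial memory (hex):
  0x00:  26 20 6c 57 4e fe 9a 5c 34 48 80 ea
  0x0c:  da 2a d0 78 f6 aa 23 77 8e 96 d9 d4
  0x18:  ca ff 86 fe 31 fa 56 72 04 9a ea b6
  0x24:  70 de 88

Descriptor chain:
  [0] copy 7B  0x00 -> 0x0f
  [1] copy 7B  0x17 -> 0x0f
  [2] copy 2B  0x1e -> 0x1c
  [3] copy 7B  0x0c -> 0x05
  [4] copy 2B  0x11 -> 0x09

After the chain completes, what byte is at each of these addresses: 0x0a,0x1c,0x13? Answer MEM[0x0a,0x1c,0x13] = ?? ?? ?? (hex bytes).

MEM[0x0a,0x1c,0x13] = 86 56 fe

D0: mem[0x0f..0x15] <- [26 20 6c 57 4e fe 9a]
D1: mem[0x0f..0x15] <- [d4 ca ff 86 fe 31 fa]
D2: mem[0x1c..0x1d] <- [56 72]
D3: mem[0x05..0x0b] <- [da 2a d0 d4 ca ff 86]
D4: mem[0x09..0x0a] <- [ff 86]
query mem[0x0a]=0x86, mem[0x1c]=0x56, mem[0x13]=0xfe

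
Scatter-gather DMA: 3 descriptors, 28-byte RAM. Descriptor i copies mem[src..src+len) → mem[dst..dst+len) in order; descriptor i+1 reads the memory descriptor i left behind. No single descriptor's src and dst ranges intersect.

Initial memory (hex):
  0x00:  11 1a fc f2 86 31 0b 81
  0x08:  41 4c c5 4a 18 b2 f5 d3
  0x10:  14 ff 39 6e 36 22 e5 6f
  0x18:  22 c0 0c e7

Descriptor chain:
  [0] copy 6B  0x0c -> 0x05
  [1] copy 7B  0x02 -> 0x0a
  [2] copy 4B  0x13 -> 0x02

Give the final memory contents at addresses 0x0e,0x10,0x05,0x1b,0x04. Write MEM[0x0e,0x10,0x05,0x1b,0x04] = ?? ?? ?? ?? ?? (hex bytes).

MEM[0x0e,0x10,0x05,0x1b,0x04] = b2 d3 e5 e7 22

#0 dst[0x05+6] := {0x18,0xb2,0xf5,0xd3,0x14,0xff}
#1 dst[0x0a+7] := {0xfc,0xf2,0x86,0x18,0xb2,0xf5,0xd3}
#2 dst[0x02+4] := {0x6e,0x36,0x22,0xe5}
query mem[0x0e]=0xb2, mem[0x10]=0xd3, mem[0x05]=0xe5, mem[0x1b]=0xe7, mem[0x04]=0x22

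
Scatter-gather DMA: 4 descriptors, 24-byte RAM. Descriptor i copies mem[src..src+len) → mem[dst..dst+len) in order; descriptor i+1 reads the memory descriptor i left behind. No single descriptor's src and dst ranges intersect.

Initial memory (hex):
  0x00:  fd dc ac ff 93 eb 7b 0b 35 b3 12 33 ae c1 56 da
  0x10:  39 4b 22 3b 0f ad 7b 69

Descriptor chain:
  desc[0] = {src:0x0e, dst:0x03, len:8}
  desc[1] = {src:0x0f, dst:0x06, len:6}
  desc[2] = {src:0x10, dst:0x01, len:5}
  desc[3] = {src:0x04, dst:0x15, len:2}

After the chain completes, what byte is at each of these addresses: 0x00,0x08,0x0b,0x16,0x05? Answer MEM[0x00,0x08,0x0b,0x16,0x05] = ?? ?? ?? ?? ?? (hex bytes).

D0: mem[0x03..0x0a] <- [56 da 39 4b 22 3b 0f ad]
D1: mem[0x06..0x0b] <- [da 39 4b 22 3b 0f]
D2: mem[0x01..0x05] <- [39 4b 22 3b 0f]
D3: mem[0x15..0x16] <- [3b 0f]
query mem[0x00]=0xfd, mem[0x08]=0x4b, mem[0x0b]=0x0f, mem[0x16]=0x0f, mem[0x05]=0x0f

MEM[0x00,0x08,0x0b,0x16,0x05] = fd 4b 0f 0f 0f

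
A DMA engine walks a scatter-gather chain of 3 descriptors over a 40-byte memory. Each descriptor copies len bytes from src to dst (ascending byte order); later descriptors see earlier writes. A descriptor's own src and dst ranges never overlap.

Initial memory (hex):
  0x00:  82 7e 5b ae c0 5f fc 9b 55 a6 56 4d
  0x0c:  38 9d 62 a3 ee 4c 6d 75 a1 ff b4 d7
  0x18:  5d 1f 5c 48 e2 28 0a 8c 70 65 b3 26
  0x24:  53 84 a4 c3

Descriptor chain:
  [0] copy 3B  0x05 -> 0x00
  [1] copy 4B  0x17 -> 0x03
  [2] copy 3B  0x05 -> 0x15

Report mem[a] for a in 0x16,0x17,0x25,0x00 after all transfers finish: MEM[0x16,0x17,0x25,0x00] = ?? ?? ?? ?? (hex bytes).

  after D0: wrote 3B at 0x00 = 5ffc9b
  after D1: wrote 4B at 0x03 = d75d1f5c
  after D2: wrote 3B at 0x15 = 1f5c9b
query mem[0x16]=0x5c, mem[0x17]=0x9b, mem[0x25]=0x84, mem[0x00]=0x5f

MEM[0x16,0x17,0x25,0x00] = 5c 9b 84 5f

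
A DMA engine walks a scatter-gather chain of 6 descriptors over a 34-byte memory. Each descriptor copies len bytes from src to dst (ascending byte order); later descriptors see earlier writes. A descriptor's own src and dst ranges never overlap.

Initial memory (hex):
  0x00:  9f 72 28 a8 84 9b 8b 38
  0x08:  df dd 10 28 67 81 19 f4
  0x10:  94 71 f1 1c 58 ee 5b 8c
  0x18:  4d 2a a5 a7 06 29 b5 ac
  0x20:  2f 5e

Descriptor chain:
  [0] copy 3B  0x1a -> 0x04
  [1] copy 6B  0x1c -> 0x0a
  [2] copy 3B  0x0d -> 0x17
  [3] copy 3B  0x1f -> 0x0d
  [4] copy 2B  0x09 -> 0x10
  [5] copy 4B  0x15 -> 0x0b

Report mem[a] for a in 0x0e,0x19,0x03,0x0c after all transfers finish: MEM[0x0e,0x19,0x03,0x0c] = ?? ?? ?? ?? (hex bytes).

MEM[0x0e,0x19,0x03,0x0c] = 2f 5e a8 5b

  after D0: wrote 3B at 0x04 = a5a706
  after D1: wrote 6B at 0x0a = 0629b5ac2f5e
  after D2: wrote 3B at 0x17 = ac2f5e
  after D3: wrote 3B at 0x0d = ac2f5e
  after D4: wrote 2B at 0x10 = dd06
  after D5: wrote 4B at 0x0b = ee5bac2f
query mem[0x0e]=0x2f, mem[0x19]=0x5e, mem[0x03]=0xa8, mem[0x0c]=0x5b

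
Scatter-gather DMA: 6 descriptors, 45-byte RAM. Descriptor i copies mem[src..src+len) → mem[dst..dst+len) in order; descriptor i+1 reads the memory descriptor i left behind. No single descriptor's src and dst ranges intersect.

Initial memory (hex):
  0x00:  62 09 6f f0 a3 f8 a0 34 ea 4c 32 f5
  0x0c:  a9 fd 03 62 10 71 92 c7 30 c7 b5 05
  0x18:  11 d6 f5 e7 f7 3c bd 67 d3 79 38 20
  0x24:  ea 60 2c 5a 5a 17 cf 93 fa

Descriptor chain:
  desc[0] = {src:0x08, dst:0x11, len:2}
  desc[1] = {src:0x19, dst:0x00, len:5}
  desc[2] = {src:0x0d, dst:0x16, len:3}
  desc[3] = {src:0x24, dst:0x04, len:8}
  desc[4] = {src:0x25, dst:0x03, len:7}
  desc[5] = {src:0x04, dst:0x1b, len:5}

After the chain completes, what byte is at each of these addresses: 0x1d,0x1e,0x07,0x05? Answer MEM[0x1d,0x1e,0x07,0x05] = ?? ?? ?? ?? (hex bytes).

#0 dst[0x11+2] := {0xea,0x4c}
#1 dst[0x00+5] := {0xd6,0xf5,0xe7,0xf7,0x3c}
#2 dst[0x16+3] := {0xfd,0x03,0x62}
#3 dst[0x04+8] := {0xea,0x60,0x2c,0x5a,0x5a,0x17,0xcf,0x93}
#4 dst[0x03+7] := {0x60,0x2c,0x5a,0x5a,0x17,0xcf,0x93}
#5 dst[0x1b+5] := {0x2c,0x5a,0x5a,0x17,0xcf}
query mem[0x1d]=0x5a, mem[0x1e]=0x17, mem[0x07]=0x17, mem[0x05]=0x5a

MEM[0x1d,0x1e,0x07,0x05] = 5a 17 17 5a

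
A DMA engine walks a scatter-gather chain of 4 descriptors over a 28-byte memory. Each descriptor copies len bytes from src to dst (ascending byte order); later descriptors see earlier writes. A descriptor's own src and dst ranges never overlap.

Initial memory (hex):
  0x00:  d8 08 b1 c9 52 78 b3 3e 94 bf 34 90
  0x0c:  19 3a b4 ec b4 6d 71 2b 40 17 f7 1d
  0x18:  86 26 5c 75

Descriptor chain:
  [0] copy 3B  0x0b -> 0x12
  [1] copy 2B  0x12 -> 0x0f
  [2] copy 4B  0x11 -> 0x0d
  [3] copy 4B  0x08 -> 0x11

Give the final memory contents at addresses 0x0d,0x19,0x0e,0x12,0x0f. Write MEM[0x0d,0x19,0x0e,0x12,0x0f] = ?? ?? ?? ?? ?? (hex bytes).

#0 dst[0x12+3] := {0x90,0x19,0x3a}
#1 dst[0x0f+2] := {0x90,0x19}
#2 dst[0x0d+4] := {0x6d,0x90,0x19,0x3a}
#3 dst[0x11+4] := {0x94,0xbf,0x34,0x90}
query mem[0x0d]=0x6d, mem[0x19]=0x26, mem[0x0e]=0x90, mem[0x12]=0xbf, mem[0x0f]=0x19

MEM[0x0d,0x19,0x0e,0x12,0x0f] = 6d 26 90 bf 19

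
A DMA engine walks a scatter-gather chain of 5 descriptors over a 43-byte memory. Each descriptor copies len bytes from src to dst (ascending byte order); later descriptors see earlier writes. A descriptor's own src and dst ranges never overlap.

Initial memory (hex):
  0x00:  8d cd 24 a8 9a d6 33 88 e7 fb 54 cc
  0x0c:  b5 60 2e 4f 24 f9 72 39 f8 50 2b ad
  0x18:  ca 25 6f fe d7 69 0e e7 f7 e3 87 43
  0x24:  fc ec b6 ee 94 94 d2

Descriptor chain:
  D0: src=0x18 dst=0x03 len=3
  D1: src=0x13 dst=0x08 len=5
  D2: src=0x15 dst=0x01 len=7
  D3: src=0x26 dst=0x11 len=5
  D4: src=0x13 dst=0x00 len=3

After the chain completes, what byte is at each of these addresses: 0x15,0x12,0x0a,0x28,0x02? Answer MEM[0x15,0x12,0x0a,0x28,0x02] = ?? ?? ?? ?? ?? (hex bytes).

MEM[0x15,0x12,0x0a,0x28,0x02] = d2 ee 50 94 d2

[0] 0x18->0x03 len=3 : ca 25 6f
[1] 0x13->0x08 len=5 : 39 f8 50 2b ad
[2] 0x15->0x01 len=7 : 50 2b ad ca 25 6f fe
[3] 0x26->0x11 len=5 : b6 ee 94 94 d2
[4] 0x13->0x00 len=3 : 94 94 d2
query mem[0x15]=0xd2, mem[0x12]=0xee, mem[0x0a]=0x50, mem[0x28]=0x94, mem[0x02]=0xd2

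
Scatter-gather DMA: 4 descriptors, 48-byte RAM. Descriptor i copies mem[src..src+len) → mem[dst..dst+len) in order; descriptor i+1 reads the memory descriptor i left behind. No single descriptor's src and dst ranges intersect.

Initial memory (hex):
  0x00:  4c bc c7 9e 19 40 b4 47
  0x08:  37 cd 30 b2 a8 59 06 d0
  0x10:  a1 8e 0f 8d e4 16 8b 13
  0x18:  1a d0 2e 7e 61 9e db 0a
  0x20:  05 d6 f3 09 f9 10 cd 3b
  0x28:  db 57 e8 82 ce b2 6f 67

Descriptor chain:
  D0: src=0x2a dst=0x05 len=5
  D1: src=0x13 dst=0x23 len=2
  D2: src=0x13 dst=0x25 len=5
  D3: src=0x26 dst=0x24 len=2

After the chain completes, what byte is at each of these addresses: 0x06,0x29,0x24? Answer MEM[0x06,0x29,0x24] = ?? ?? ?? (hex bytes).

MEM[0x06,0x29,0x24] = 82 13 e4

  after D0: wrote 5B at 0x05 = e882ceb26f
  after D1: wrote 2B at 0x23 = 8de4
  after D2: wrote 5B at 0x25 = 8de4168b13
  after D3: wrote 2B at 0x24 = e416
query mem[0x06]=0x82, mem[0x29]=0x13, mem[0x24]=0xe4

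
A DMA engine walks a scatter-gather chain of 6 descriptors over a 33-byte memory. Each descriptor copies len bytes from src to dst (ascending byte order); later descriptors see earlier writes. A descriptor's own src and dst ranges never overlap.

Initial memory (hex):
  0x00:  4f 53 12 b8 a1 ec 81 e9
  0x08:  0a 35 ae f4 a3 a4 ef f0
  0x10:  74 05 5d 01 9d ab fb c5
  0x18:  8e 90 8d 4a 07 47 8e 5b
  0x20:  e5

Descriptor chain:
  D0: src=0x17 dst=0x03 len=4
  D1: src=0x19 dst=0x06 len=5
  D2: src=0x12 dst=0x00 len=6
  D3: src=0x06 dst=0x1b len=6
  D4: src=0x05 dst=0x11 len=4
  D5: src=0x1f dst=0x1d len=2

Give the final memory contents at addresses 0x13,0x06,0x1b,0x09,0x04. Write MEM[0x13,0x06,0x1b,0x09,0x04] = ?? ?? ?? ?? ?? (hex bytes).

MEM[0x13,0x06,0x1b,0x09,0x04] = 8d 90 90 07 fb

#0 dst[0x03+4] := {0xc5,0x8e,0x90,0x8d}
#1 dst[0x06+5] := {0x90,0x8d,0x4a,0x07,0x47}
#2 dst[0x00+6] := {0x5d,0x01,0x9d,0xab,0xfb,0xc5}
#3 dst[0x1b+6] := {0x90,0x8d,0x4a,0x07,0x47,0xf4}
#4 dst[0x11+4] := {0xc5,0x90,0x8d,0x4a}
#5 dst[0x1d+2] := {0x47,0xf4}
query mem[0x13]=0x8d, mem[0x06]=0x90, mem[0x1b]=0x90, mem[0x09]=0x07, mem[0x04]=0xfb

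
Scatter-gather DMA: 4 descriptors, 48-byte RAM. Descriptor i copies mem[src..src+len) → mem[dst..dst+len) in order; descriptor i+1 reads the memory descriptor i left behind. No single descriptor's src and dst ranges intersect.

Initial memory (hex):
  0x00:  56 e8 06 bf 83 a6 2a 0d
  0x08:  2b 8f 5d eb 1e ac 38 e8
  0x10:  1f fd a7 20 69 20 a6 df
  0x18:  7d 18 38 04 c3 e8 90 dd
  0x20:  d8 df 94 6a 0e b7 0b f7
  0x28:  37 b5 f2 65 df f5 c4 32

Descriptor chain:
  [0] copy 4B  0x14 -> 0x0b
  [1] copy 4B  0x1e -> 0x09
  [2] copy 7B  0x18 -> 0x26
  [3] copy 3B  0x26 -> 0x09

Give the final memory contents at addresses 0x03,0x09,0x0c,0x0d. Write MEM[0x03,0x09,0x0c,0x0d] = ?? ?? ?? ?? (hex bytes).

MEM[0x03,0x09,0x0c,0x0d] = bf 7d df a6

  after D0: wrote 4B at 0x0b = 6920a6df
  after D1: wrote 4B at 0x09 = 90ddd8df
  after D2: wrote 7B at 0x26 = 7d183804c3e890
  after D3: wrote 3B at 0x09 = 7d1838
query mem[0x03]=0xbf, mem[0x09]=0x7d, mem[0x0c]=0xdf, mem[0x0d]=0xa6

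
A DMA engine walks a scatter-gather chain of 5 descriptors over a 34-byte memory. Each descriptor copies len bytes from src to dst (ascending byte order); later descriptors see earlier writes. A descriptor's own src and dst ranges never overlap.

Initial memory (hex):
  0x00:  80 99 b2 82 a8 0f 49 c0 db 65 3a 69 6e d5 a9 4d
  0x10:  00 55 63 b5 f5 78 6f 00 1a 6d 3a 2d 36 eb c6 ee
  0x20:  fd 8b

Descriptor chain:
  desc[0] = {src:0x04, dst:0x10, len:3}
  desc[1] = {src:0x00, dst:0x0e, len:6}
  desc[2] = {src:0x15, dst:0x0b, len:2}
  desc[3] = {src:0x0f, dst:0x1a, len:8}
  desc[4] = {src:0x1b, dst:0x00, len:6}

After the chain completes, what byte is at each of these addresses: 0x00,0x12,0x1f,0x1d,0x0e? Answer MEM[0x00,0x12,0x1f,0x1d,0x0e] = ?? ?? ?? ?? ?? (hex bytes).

  after D0: wrote 3B at 0x10 = a80f49
  after D1: wrote 6B at 0x0e = 8099b282a80f
  after D2: wrote 2B at 0x0b = 786f
  after D3: wrote 8B at 0x1a = 99b282a80ff5786f
  after D4: wrote 6B at 0x00 = b282a80ff578
query mem[0x00]=0xb2, mem[0x12]=0xa8, mem[0x1f]=0xf5, mem[0x1d]=0xa8, mem[0x0e]=0x80

MEM[0x00,0x12,0x1f,0x1d,0x0e] = b2 a8 f5 a8 80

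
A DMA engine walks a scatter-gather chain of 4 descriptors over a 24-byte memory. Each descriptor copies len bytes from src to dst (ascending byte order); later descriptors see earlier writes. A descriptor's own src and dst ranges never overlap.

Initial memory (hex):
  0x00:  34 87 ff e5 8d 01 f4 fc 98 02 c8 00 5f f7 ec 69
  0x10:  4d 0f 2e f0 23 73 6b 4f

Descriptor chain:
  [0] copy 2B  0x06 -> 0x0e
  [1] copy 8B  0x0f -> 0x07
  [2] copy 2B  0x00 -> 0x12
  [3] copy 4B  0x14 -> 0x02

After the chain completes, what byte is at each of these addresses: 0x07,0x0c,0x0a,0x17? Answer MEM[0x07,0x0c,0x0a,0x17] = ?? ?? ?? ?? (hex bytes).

#0 dst[0x0e+2] := {0xf4,0xfc}
#1 dst[0x07+8] := {0xfc,0x4d,0x0f,0x2e,0xf0,0x23,0x73,0x6b}
#2 dst[0x12+2] := {0x34,0x87}
#3 dst[0x02+4] := {0x23,0x73,0x6b,0x4f}
query mem[0x07]=0xfc, mem[0x0c]=0x23, mem[0x0a]=0x2e, mem[0x17]=0x4f

MEM[0x07,0x0c,0x0a,0x17] = fc 23 2e 4f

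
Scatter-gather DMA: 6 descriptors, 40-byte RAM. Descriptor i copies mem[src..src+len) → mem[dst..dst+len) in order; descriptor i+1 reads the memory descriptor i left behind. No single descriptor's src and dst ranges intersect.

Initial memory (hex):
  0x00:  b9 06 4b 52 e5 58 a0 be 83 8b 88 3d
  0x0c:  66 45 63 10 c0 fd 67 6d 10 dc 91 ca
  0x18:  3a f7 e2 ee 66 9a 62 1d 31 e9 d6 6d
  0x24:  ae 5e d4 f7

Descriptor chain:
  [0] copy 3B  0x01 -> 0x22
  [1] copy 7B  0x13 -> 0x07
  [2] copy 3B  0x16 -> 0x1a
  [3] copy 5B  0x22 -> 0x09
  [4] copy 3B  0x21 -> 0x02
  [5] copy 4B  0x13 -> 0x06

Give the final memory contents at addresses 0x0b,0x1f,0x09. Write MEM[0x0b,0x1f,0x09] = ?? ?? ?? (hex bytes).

MEM[0x0b,0x1f,0x09] = 52 1d 91

#0 dst[0x22+3] := {0x06,0x4b,0x52}
#1 dst[0x07+7] := {0x6d,0x10,0xdc,0x91,0xca,0x3a,0xf7}
#2 dst[0x1a+3] := {0x91,0xca,0x3a}
#3 dst[0x09+5] := {0x06,0x4b,0x52,0x5e,0xd4}
#4 dst[0x02+3] := {0xe9,0x06,0x4b}
#5 dst[0x06+4] := {0x6d,0x10,0xdc,0x91}
query mem[0x0b]=0x52, mem[0x1f]=0x1d, mem[0x09]=0x91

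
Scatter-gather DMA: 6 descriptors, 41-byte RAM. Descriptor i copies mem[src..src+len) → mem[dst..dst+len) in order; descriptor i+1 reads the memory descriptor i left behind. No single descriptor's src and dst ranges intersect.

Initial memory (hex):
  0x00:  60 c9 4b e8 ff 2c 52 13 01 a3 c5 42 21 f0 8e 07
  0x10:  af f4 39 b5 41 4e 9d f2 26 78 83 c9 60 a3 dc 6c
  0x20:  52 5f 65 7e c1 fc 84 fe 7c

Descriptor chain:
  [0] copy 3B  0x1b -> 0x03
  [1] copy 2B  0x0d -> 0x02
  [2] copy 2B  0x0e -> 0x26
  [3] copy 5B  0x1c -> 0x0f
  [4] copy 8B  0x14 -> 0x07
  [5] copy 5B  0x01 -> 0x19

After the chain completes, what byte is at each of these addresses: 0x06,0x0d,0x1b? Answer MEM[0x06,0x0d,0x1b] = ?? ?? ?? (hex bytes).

D0: mem[0x03..0x05] <- [c9 60 a3]
D1: mem[0x02..0x03] <- [f0 8e]
D2: mem[0x26..0x27] <- [8e 07]
D3: mem[0x0f..0x13] <- [60 a3 dc 6c 52]
D4: mem[0x07..0x0e] <- [41 4e 9d f2 26 78 83 c9]
D5: mem[0x19..0x1d] <- [c9 f0 8e 60 a3]
query mem[0x06]=0x52, mem[0x0d]=0x83, mem[0x1b]=0x8e

MEM[0x06,0x0d,0x1b] = 52 83 8e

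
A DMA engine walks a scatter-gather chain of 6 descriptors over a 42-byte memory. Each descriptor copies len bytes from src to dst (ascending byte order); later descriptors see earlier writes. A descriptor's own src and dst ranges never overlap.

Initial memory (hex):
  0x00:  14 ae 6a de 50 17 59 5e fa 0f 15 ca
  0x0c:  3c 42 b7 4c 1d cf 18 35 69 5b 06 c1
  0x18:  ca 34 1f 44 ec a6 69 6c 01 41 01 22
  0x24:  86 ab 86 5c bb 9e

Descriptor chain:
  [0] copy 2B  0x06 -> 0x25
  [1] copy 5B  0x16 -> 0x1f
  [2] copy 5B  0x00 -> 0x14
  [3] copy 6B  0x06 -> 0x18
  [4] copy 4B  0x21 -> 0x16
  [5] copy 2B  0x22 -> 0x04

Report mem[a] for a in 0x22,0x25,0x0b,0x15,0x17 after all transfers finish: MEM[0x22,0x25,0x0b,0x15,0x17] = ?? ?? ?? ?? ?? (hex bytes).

MEM[0x22,0x25,0x0b,0x15,0x17] = 34 59 ca ae 34

#0 dst[0x25+2] := {0x59,0x5e}
#1 dst[0x1f+5] := {0x06,0xc1,0xca,0x34,0x1f}
#2 dst[0x14+5] := {0x14,0xae,0x6a,0xde,0x50}
#3 dst[0x18+6] := {0x59,0x5e,0xfa,0x0f,0x15,0xca}
#4 dst[0x16+4] := {0xca,0x34,0x1f,0x86}
#5 dst[0x04+2] := {0x34,0x1f}
query mem[0x22]=0x34, mem[0x25]=0x59, mem[0x0b]=0xca, mem[0x15]=0xae, mem[0x17]=0x34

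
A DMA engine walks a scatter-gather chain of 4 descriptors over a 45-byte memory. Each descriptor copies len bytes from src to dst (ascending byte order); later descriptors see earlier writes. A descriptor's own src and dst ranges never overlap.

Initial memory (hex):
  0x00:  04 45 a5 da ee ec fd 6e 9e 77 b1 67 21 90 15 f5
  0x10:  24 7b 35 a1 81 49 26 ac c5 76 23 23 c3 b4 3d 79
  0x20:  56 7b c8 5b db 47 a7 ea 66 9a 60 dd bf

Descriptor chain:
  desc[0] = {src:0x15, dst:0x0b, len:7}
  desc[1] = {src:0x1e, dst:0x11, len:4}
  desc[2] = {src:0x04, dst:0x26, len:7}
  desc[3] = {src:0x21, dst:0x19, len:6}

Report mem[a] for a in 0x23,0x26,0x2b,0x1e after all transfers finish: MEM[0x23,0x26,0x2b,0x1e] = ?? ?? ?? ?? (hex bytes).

D0: mem[0x0b..0x11] <- [49 26 ac c5 76 23 23]
D1: mem[0x11..0x14] <- [3d 79 56 7b]
D2: mem[0x26..0x2c] <- [ee ec fd 6e 9e 77 b1]
D3: mem[0x19..0x1e] <- [7b c8 5b db 47 ee]
query mem[0x23]=0x5b, mem[0x26]=0xee, mem[0x2b]=0x77, mem[0x1e]=0xee

MEM[0x23,0x26,0x2b,0x1e] = 5b ee 77 ee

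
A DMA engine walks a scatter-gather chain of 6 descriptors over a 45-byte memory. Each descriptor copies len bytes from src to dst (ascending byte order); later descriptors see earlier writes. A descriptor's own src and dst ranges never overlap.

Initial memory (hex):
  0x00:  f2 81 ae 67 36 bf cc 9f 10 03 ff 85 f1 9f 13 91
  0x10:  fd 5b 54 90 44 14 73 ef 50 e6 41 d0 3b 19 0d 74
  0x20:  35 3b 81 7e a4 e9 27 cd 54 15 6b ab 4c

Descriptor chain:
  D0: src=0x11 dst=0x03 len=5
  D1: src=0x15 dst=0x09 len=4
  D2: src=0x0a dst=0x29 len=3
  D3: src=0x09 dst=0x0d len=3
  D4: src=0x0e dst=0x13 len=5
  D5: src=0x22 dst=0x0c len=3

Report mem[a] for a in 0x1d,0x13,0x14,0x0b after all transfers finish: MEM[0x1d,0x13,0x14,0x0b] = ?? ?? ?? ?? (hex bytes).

D0: mem[0x03..0x07] <- [5b 54 90 44 14]
D1: mem[0x09..0x0c] <- [14 73 ef 50]
D2: mem[0x29..0x2b] <- [73 ef 50]
D3: mem[0x0d..0x0f] <- [14 73 ef]
D4: mem[0x13..0x17] <- [73 ef fd 5b 54]
D5: mem[0x0c..0x0e] <- [81 7e a4]
query mem[0x1d]=0x19, mem[0x13]=0x73, mem[0x14]=0xef, mem[0x0b]=0xef

MEM[0x1d,0x13,0x14,0x0b] = 19 73 ef ef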